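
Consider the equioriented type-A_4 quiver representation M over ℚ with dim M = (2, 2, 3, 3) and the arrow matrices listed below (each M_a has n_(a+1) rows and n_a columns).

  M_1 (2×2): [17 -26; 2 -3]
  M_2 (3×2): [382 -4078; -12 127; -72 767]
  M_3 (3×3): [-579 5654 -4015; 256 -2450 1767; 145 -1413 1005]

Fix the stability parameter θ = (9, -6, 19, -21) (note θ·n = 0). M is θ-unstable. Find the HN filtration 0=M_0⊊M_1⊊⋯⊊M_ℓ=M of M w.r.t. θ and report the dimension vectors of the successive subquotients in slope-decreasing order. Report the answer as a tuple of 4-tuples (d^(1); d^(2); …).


Barcode: M ≅ I[1,4]^2, I[3,4]. HN layers by μ_θ (2 steps, strictly decreasing):
  μ^(1)=1/4; μ^(2)=-1

((2, 2, 2, 2); (0, 0, 1, 1))


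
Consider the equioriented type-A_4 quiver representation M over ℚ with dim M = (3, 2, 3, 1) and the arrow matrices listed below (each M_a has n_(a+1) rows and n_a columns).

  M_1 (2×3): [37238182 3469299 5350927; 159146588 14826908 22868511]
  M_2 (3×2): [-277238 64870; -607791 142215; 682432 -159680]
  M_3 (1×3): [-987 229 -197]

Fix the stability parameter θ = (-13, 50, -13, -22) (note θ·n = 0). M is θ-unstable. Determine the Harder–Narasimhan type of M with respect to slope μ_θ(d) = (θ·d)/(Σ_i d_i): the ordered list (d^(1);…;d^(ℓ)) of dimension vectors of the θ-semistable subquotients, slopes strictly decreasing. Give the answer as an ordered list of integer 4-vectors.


Barcode: M ≅ I[1,1], I[1,2], I[1,4], I[3,3]^2. HN layers by μ_θ (3 steps, strictly decreasing):
  μ^(1)=50; μ^(2)=5; μ^(3)=-13

((0, 1, 0, 0); (0, 1, 1, 1); (3, 0, 2, 0))


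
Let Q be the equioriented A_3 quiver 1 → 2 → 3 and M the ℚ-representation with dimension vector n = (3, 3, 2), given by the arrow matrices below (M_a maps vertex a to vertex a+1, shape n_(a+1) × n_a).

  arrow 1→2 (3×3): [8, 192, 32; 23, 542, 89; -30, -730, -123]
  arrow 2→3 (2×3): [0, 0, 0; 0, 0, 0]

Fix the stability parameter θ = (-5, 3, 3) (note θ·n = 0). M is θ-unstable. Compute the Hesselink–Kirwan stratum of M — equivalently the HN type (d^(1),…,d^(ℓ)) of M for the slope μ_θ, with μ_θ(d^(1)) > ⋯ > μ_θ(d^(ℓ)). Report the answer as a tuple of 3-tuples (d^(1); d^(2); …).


Barcode: M ≅ I[1,1], I[1,2]^2, I[2,2], I[3,3]^2. HN layers by μ_θ (2 steps, strictly decreasing):
  μ^(1)=3; μ^(2)=-5

((0, 3, 2); (3, 0, 0))


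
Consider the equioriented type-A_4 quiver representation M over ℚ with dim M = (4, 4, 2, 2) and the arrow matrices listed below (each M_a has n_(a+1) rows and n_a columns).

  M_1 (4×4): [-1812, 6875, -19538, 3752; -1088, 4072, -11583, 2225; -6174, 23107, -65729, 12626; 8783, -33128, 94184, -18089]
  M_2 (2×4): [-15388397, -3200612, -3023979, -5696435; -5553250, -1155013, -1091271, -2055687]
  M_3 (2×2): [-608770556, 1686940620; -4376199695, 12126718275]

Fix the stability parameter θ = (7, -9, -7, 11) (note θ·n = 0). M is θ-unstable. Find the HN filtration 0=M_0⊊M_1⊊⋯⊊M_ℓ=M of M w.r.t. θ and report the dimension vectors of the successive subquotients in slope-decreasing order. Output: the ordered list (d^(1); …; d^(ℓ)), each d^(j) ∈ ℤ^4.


Barcode: M ≅ I[1,2]^2, I[1,3], I[1,4], I[4,4]. HN layers by μ_θ (3 steps, strictly decreasing):
  μ^(1)=11; μ^(2)=-1; μ^(3)=-3

((0, 0, 0, 2); (2, 2, 0, 0); (2, 2, 2, 0))


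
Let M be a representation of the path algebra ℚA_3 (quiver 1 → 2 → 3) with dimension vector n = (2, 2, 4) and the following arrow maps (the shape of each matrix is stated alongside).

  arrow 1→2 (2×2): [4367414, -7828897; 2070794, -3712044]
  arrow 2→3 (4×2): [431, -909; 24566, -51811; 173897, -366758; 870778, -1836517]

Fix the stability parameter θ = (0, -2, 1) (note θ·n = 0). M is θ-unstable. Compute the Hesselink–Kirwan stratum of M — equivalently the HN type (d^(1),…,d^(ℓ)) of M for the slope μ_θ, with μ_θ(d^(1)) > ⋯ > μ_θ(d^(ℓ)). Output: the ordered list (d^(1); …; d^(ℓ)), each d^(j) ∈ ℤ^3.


Via rank(M_{q-1}∘⋯∘M_p): M ≅ I[1,3]^2, I[3,3]^2.
μ_θ-semistable layers: μ^(1)=1; μ^(2)=-1

((0, 0, 4); (2, 2, 0))


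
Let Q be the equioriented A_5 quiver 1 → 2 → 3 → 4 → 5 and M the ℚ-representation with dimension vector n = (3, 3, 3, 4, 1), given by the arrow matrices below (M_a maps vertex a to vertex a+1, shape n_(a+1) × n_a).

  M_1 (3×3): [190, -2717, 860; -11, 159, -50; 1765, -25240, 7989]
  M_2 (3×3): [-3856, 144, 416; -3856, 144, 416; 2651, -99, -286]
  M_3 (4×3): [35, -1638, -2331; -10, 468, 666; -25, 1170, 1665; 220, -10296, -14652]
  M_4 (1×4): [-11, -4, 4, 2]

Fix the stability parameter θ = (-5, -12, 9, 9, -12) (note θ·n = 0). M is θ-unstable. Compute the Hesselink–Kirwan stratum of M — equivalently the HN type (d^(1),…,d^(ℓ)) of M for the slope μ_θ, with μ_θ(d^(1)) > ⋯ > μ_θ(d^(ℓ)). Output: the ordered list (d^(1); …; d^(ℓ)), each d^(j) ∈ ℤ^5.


Barcode: M ≅ I[1,2]^2, I[1,5], I[3,3]^2, I[4,4]^3. HN layers by μ_θ (3 steps, strictly decreasing):
  μ^(1)=9; μ^(2)=2; μ^(3)=-17/2

((0, 0, 2, 3, 0); (0, 0, 1, 1, 1); (3, 3, 0, 0, 0))


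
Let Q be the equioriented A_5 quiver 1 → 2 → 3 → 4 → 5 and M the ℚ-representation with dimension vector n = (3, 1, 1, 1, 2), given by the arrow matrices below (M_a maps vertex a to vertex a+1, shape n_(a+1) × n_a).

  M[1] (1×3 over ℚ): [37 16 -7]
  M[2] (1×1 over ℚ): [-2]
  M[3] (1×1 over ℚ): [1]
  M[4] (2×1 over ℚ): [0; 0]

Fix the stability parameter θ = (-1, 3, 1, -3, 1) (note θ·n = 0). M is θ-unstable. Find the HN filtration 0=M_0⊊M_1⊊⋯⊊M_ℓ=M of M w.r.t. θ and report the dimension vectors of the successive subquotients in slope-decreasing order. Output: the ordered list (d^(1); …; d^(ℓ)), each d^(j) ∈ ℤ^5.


Via rank(M_{q-1}∘⋯∘M_p): M ≅ I[1,1]^2, I[1,4], I[5,5]^2.
μ_θ-semistable layers: μ^(1)=1; μ^(2)=1/3; μ^(3)=-1

((0, 0, 0, 0, 2); (0, 1, 1, 1, 0); (3, 0, 0, 0, 0))


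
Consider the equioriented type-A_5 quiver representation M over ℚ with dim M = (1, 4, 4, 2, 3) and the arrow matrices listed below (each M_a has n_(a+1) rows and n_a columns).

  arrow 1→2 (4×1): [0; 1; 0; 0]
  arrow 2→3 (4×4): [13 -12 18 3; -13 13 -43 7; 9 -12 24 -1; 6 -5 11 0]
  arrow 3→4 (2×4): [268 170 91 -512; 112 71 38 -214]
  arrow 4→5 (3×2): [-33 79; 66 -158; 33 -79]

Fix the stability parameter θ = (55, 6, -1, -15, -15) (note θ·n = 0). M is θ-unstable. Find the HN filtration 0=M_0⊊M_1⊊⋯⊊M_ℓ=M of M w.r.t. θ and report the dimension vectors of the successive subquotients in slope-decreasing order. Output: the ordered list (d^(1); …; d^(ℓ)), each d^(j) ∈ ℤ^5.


Via rank(M_{q-1}∘⋯∘M_p): M ≅ I[1,5], I[2,2], I[2,3], I[2,4], I[3,3], I[5,5]^2.
μ_θ-semistable layers: μ^(1)=6; μ^(2)=5/2; μ^(3)=-1; μ^(4)=-10/3; μ^(5)=-15

((1, 2, 1, 1, 1); (0, 1, 1, 0, 0); (0, 0, 1, 0, 0); (0, 1, 1, 1, 0); (0, 0, 0, 0, 2))


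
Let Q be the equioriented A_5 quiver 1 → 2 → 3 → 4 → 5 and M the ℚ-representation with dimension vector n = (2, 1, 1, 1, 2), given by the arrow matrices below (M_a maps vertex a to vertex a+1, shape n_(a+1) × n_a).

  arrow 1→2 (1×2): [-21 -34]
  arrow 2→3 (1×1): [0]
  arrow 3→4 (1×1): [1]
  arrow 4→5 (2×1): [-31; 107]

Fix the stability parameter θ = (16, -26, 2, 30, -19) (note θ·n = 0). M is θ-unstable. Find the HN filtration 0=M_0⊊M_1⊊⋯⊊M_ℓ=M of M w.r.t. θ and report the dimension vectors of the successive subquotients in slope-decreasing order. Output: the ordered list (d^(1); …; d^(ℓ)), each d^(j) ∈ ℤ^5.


Interval decomposition of M: I[1,1], I[1,2], I[3,5], I[5,5].
HN type (ℓ=5): μ^(1)=16; μ^(2)=11/2; μ^(3)=2; μ^(4)=-5; μ^(5)=-19

((1, 0, 0, 0, 0); (0, 0, 0, 1, 1); (0, 0, 1, 0, 0); (1, 1, 0, 0, 0); (0, 0, 0, 0, 1))


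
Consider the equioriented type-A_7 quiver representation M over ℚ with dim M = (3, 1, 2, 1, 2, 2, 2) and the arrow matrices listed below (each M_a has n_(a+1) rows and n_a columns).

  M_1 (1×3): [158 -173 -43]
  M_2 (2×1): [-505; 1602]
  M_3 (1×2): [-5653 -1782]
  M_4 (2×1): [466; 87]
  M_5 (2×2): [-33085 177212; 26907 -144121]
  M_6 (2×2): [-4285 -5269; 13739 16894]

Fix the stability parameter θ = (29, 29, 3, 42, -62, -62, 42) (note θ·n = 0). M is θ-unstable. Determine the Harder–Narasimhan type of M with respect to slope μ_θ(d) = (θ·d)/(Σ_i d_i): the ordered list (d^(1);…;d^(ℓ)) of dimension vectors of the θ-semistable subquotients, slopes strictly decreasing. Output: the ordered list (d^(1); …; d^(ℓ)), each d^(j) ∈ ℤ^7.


Via rank(M_{q-1}∘⋯∘M_p): M ≅ I[1,1]^2, I[1,7], I[3,3], I[5,7].
μ_θ-semistable layers: μ^(1)=42; μ^(2)=29; μ^(3)=3; μ^(4)=-7/2; μ^(5)=-62

((0, 0, 0, 0, 0, 0, 2); (2, 0, 0, 0, 0, 0, 0); (0, 0, 1, 0, 0, 0, 0); (1, 1, 1, 1, 1, 1, 0); (0, 0, 0, 0, 1, 1, 0))


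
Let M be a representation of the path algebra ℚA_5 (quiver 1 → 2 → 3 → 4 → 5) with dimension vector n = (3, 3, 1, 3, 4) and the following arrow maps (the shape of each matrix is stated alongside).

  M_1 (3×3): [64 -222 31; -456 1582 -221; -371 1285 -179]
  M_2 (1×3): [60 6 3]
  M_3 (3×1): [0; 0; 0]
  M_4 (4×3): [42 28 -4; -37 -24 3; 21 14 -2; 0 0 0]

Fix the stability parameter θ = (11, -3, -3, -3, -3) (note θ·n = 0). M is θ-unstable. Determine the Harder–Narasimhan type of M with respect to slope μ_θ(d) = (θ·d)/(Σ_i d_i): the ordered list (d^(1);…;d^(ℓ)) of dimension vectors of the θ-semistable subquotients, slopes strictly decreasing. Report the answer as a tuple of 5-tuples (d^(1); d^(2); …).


Via rank(M_{q-1}∘⋯∘M_p): M ≅ I[1,2]^2, I[1,3], I[4,4], I[4,5]^2, I[5,5]^2.
μ_θ-semistable layers: μ^(1)=4; μ^(2)=5/3; μ^(3)=-3

((2, 2, 0, 0, 0); (1, 1, 1, 0, 0); (0, 0, 0, 3, 4))


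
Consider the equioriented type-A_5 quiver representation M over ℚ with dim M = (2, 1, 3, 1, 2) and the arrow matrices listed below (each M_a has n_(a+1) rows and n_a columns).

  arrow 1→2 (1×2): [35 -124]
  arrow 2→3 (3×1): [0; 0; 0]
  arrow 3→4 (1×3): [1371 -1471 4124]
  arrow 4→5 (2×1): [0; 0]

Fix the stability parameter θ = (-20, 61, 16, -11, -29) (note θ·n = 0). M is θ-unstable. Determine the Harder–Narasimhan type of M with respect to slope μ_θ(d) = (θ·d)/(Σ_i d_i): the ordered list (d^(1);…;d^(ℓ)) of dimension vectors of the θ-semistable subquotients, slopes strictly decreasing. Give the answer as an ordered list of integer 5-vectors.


Interval decomposition of M: I[1,1], I[1,2], I[3,3]^2, I[3,4], I[5,5]^2.
HN type (ℓ=5): μ^(1)=61; μ^(2)=16; μ^(3)=5/2; μ^(4)=-20; μ^(5)=-29

((0, 1, 0, 0, 0); (0, 0, 2, 0, 0); (0, 0, 1, 1, 0); (2, 0, 0, 0, 0); (0, 0, 0, 0, 2))


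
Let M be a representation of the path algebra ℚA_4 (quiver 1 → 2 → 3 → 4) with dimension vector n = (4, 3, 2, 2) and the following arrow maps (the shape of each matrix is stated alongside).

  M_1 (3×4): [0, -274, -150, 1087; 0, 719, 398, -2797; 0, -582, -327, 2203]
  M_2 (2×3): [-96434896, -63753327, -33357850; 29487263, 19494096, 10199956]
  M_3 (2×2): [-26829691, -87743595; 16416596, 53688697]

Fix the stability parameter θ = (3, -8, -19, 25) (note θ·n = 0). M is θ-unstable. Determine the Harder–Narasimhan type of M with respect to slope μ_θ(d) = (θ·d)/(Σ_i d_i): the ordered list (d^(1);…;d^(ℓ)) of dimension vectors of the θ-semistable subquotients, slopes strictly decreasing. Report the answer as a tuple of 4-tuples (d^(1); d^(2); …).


Interval decomposition of M: I[1,1], I[1,2], I[1,4]^2.
HN type (ℓ=4): μ^(1)=25; μ^(2)=3; μ^(3)=-5/2; μ^(4)=-8

((0, 0, 0, 2); (1, 0, 0, 0); (1, 1, 0, 0); (2, 2, 2, 0))


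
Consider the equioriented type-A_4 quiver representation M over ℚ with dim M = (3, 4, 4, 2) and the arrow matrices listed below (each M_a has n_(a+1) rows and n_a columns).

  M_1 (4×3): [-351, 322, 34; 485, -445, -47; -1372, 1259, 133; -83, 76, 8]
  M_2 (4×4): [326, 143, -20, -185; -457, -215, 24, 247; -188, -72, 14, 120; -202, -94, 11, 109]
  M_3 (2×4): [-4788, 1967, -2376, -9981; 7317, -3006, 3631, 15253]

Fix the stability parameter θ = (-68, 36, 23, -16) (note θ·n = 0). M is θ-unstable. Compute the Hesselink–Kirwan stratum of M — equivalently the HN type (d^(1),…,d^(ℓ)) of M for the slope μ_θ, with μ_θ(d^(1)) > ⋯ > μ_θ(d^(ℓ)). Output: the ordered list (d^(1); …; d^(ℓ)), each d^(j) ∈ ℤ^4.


Interval decomposition of M: I[1,1], I[1,4]^2, I[2,3]^2.
HN type (ℓ=3): μ^(1)=59/2; μ^(2)=43/3; μ^(3)=-68

((0, 2, 2, 0); (0, 2, 2, 2); (3, 0, 0, 0))


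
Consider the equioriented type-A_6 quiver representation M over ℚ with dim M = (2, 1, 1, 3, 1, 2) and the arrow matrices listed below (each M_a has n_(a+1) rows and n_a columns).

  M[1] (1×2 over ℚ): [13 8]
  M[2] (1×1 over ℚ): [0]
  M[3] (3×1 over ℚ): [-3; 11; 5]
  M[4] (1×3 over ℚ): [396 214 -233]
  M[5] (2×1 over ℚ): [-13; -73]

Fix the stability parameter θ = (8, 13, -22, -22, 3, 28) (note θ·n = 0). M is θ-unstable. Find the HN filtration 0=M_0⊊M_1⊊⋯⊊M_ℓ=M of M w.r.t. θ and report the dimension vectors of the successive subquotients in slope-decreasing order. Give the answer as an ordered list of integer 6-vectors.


Via rank(M_{q-1}∘⋯∘M_p): M ≅ I[1,1], I[1,2], I[3,6], I[4,4]^2, I[6,6].
μ_θ-semistable layers: μ^(1)=28; μ^(2)=13; μ^(3)=8; μ^(4)=3; μ^(5)=-22

((0, 0, 0, 0, 0, 2); (0, 1, 0, 0, 0, 0); (2, 0, 0, 0, 0, 0); (0, 0, 0, 0, 1, 0); (0, 0, 1, 3, 0, 0))


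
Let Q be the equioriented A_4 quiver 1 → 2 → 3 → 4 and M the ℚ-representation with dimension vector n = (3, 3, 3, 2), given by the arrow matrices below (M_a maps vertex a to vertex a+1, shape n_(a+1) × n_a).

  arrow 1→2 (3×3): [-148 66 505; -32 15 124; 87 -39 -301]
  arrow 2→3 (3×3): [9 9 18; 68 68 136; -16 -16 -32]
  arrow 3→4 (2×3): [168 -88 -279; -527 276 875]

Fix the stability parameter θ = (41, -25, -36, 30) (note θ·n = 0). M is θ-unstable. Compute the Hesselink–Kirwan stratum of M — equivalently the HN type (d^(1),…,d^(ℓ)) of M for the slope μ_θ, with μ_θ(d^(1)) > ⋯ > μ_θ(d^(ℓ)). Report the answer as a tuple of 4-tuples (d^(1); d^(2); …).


Via rank(M_{q-1}∘⋯∘M_p): M ≅ I[1,2]^2, I[1,4], I[3,3], I[3,4].
μ_θ-semistable layers: μ^(1)=30; μ^(2)=8; μ^(3)=-20/3; μ^(4)=-36

((0, 0, 0, 2); (2, 2, 0, 0); (1, 1, 1, 0); (0, 0, 2, 0))


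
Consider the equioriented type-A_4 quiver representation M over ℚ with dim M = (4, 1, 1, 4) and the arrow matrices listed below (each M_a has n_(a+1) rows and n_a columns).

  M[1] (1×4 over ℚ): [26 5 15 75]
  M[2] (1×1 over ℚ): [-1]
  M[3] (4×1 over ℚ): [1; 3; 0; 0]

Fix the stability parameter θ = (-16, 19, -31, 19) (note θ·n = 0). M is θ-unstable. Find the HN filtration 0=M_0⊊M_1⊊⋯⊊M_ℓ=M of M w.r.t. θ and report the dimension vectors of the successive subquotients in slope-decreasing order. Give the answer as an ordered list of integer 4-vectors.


Interval decomposition of M: I[1,1]^3, I[1,4], I[4,4]^3.
HN type (ℓ=3): μ^(1)=19; μ^(2)=-6; μ^(3)=-16

((0, 0, 0, 4); (0, 1, 1, 0); (4, 0, 0, 0))


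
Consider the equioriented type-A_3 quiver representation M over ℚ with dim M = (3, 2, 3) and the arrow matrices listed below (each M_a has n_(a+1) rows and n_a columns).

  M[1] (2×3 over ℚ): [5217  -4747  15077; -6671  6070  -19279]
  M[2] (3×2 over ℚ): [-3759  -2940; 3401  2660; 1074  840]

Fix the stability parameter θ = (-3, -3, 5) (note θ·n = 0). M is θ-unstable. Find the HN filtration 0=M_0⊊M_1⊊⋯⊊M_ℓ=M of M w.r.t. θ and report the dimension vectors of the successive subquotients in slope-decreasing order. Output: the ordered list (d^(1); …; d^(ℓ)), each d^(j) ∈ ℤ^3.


Interval decomposition of M: I[1,1], I[1,2], I[1,3], I[3,3]^2.
HN type (ℓ=2): μ^(1)=5; μ^(2)=-3

((0, 0, 3); (3, 2, 0))


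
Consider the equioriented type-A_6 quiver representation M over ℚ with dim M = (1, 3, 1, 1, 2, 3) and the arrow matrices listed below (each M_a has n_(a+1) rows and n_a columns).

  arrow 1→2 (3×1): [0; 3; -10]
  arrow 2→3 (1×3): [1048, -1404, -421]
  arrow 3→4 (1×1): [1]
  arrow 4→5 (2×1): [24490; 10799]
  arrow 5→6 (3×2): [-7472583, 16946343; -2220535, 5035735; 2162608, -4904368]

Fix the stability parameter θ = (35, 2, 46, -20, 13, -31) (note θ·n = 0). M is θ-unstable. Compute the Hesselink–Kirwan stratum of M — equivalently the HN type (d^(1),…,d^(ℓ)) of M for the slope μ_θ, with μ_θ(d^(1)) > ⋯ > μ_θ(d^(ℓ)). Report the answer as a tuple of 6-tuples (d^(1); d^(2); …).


Via rank(M_{q-1}∘⋯∘M_p): M ≅ I[1,6], I[2,2]^2, I[5,5], I[6,6]^2.
μ_θ-semistable layers: μ^(1)=13; μ^(2)=15/2; μ^(3)=2; μ^(4)=-31

((0, 0, 0, 0, 1, 0); (1, 1, 1, 1, 1, 1); (0, 2, 0, 0, 0, 0); (0, 0, 0, 0, 0, 2))


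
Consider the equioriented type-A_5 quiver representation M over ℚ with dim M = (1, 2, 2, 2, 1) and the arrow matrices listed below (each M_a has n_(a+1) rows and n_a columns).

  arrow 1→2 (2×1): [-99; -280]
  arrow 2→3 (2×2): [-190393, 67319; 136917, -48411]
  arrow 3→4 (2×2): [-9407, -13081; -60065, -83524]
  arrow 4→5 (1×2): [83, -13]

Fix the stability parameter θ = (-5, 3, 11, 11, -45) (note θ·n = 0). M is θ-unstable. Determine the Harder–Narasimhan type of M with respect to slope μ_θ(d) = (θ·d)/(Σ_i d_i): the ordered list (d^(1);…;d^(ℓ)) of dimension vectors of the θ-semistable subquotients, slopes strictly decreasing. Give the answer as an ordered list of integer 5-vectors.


Barcode: M ≅ I[1,5], I[2,2], I[3,4]. HN layers by μ_θ (3 steps, strictly decreasing):
  μ^(1)=11; μ^(2)=3; μ^(3)=-5

((0, 0, 1, 1, 0); (0, 1, 0, 0, 0); (1, 1, 1, 1, 1))


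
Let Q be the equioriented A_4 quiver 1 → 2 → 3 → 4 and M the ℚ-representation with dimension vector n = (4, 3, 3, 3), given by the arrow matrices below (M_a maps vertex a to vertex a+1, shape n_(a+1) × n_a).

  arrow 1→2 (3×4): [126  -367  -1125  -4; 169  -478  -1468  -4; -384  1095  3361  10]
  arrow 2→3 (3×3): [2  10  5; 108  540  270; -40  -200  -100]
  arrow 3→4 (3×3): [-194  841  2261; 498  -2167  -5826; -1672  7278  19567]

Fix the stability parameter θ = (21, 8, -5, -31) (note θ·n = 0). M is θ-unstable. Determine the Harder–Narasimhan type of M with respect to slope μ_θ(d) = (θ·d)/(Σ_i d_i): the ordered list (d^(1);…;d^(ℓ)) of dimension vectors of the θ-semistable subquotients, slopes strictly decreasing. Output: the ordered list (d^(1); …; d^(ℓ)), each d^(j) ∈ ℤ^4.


Via rank(M_{q-1}∘⋯∘M_p): M ≅ I[1,1], I[1,2]^2, I[1,3], I[3,4]^2, I[4,4].
μ_θ-semistable layers: μ^(1)=21; μ^(2)=29/2; μ^(3)=8; μ^(4)=-18; μ^(5)=-31

((1, 0, 0, 0); (2, 2, 0, 0); (1, 1, 1, 0); (0, 0, 2, 2); (0, 0, 0, 1))


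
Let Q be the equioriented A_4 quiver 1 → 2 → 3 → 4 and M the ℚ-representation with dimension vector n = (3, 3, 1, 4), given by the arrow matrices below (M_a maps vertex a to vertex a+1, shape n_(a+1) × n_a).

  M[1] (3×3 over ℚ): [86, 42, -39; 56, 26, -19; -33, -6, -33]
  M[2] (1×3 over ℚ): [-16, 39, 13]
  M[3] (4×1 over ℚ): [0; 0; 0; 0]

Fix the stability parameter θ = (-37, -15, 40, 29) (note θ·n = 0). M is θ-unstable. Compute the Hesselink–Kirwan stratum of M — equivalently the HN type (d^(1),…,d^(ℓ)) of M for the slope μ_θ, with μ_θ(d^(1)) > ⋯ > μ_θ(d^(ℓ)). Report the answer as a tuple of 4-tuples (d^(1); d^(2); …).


Interval decomposition of M: I[1,1], I[1,2], I[1,3], I[2,2], I[4,4]^4.
HN type (ℓ=4): μ^(1)=40; μ^(2)=29; μ^(3)=-15; μ^(4)=-37

((0, 0, 1, 0); (0, 0, 0, 4); (0, 3, 0, 0); (3, 0, 0, 0))


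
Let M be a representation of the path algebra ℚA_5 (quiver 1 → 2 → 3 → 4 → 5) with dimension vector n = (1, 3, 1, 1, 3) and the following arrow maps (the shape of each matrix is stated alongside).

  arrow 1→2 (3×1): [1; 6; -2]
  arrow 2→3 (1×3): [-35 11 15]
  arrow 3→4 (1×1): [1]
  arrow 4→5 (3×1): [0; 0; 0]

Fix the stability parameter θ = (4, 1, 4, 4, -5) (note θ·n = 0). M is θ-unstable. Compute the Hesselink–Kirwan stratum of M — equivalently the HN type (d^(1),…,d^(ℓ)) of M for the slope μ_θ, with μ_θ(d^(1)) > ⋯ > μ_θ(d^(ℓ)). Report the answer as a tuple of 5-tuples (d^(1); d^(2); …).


Barcode: M ≅ I[1,4], I[2,2]^2, I[5,5]^3. HN layers by μ_θ (4 steps, strictly decreasing):
  μ^(1)=4; μ^(2)=5/2; μ^(3)=1; μ^(4)=-5

((0, 0, 1, 1, 0); (1, 1, 0, 0, 0); (0, 2, 0, 0, 0); (0, 0, 0, 0, 3))


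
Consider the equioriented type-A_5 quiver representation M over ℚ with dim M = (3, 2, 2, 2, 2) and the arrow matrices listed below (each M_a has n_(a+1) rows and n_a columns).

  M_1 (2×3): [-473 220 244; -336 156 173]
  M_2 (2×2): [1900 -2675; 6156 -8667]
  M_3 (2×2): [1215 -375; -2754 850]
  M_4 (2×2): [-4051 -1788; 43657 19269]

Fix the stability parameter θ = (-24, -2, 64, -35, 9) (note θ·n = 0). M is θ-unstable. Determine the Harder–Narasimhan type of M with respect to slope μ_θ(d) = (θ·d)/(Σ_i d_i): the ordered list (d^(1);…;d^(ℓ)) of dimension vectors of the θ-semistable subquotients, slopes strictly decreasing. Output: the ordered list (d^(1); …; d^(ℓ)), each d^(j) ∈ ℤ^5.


Barcode: M ≅ I[1,1], I[1,2], I[1,3], I[3,5], I[4,5]. HN layers by μ_θ (6 steps, strictly decreasing):
  μ^(1)=64; μ^(2)=38/3; μ^(3)=9; μ^(4)=-2; μ^(5)=-24; μ^(6)=-35

((0, 0, 1, 0, 0); (0, 0, 1, 1, 1); (0, 0, 0, 0, 1); (0, 2, 0, 0, 0); (3, 0, 0, 0, 0); (0, 0, 0, 1, 0))


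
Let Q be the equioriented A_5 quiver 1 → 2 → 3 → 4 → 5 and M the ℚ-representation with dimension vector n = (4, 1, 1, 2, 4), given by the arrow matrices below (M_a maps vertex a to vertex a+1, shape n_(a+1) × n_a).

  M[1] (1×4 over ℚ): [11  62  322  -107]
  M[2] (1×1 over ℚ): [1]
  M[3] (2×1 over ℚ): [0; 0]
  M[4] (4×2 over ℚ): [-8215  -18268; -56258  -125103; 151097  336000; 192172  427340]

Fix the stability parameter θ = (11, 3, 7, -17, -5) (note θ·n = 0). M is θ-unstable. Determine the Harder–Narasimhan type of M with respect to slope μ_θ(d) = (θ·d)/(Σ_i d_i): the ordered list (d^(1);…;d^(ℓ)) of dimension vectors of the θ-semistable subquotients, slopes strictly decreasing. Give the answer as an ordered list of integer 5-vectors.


Barcode: M ≅ I[1,1]^3, I[1,3], I[4,5]^2, I[5,5]^2. HN layers by μ_θ (4 steps, strictly decreasing):
  μ^(1)=11; μ^(2)=7; μ^(3)=-5; μ^(4)=-17

((3, 0, 0, 0, 0); (1, 1, 1, 0, 0); (0, 0, 0, 0, 4); (0, 0, 0, 2, 0))


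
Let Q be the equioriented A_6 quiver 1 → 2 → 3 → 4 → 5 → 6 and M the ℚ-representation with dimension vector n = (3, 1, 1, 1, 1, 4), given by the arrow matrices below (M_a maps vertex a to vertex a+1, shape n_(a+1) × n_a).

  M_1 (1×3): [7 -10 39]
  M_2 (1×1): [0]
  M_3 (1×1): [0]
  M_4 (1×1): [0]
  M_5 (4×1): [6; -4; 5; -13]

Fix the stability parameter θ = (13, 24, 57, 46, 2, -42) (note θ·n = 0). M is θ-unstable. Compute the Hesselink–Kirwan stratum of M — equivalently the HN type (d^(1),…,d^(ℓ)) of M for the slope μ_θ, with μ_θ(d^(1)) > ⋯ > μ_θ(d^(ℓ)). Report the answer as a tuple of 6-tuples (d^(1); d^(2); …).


Barcode: M ≅ I[1,1]^2, I[1,2], I[3,3], I[4,4], I[5,6], I[6,6]^3. HN layers by μ_θ (6 steps, strictly decreasing):
  μ^(1)=57; μ^(2)=46; μ^(3)=24; μ^(4)=13; μ^(5)=-20; μ^(6)=-42

((0, 0, 1, 0, 0, 0); (0, 0, 0, 1, 0, 0); (0, 1, 0, 0, 0, 0); (3, 0, 0, 0, 0, 0); (0, 0, 0, 0, 1, 1); (0, 0, 0, 0, 0, 3))


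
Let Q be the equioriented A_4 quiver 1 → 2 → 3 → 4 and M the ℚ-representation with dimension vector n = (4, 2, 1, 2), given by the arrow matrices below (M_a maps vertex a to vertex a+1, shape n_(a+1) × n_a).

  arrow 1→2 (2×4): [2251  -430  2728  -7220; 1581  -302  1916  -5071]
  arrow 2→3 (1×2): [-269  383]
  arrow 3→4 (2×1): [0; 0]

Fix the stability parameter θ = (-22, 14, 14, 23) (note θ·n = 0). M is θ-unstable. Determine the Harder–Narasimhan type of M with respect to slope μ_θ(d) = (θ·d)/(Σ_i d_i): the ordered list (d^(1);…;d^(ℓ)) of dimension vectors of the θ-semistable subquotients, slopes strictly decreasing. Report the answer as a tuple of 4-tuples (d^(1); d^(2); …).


Via rank(M_{q-1}∘⋯∘M_p): M ≅ I[1,1]^2, I[1,2], I[1,3], I[4,4]^2.
μ_θ-semistable layers: μ^(1)=23; μ^(2)=14; μ^(3)=-22

((0, 0, 0, 2); (0, 2, 1, 0); (4, 0, 0, 0))


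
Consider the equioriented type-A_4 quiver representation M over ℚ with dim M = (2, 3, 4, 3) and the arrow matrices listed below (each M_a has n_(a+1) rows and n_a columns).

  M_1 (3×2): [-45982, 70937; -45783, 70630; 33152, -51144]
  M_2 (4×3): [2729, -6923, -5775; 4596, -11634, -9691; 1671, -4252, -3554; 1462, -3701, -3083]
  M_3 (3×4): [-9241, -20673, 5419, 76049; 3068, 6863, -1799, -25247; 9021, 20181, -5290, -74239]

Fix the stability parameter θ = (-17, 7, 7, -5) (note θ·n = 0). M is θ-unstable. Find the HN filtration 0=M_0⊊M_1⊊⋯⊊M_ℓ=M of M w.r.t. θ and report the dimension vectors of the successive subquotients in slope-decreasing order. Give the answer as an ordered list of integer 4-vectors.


Barcode: M ≅ I[1,4]^2, I[2,4], I[3,3]. HN layers by μ_θ (3 steps, strictly decreasing):
  μ^(1)=7; μ^(2)=3; μ^(3)=-17

((0, 0, 1, 0); (0, 3, 3, 3); (2, 0, 0, 0))


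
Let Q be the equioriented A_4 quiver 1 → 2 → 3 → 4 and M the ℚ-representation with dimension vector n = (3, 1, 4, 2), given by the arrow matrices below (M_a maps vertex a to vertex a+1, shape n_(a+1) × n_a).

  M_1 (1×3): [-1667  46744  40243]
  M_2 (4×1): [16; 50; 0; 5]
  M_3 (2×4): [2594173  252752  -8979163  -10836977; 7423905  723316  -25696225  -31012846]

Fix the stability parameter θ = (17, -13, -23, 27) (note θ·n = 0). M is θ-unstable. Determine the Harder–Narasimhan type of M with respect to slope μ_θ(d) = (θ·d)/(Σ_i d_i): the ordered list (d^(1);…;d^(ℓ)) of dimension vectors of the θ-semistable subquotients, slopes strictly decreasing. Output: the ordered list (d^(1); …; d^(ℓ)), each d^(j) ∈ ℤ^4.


Interval decomposition of M: I[1,1]^2, I[1,4], I[3,3]^2, I[3,4].
HN type (ℓ=4): μ^(1)=27; μ^(2)=17; μ^(3)=-19/3; μ^(4)=-23

((0, 0, 0, 2); (2, 0, 0, 0); (1, 1, 1, 0); (0, 0, 3, 0))


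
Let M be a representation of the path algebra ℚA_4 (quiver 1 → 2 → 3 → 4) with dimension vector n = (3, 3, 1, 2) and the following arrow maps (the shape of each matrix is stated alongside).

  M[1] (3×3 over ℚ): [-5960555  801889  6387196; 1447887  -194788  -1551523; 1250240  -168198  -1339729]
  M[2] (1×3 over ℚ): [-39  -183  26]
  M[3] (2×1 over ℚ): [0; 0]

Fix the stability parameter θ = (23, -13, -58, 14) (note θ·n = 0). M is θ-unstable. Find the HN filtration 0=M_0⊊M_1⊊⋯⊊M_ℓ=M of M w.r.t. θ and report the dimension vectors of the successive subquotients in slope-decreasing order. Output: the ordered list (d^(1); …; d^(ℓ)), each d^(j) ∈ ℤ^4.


Via rank(M_{q-1}∘⋯∘M_p): M ≅ I[1,2]^2, I[1,3], I[4,4]^2.
μ_θ-semistable layers: μ^(1)=14; μ^(2)=5; μ^(3)=-16

((0, 0, 0, 2); (2, 2, 0, 0); (1, 1, 1, 0))


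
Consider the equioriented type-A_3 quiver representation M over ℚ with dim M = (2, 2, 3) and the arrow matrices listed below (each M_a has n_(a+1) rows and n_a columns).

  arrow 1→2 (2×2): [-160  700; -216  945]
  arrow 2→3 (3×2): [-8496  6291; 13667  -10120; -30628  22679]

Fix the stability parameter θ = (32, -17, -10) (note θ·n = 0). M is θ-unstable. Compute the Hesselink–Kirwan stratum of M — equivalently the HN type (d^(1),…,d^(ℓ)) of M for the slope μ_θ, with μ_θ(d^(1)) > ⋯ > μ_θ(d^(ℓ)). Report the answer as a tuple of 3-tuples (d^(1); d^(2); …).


Via rank(M_{q-1}∘⋯∘M_p): M ≅ I[1,1], I[1,3], I[2,3], I[3,3].
μ_θ-semistable layers: μ^(1)=32; μ^(2)=5/3; μ^(3)=-10; μ^(4)=-17

((1, 0, 0); (1, 1, 1); (0, 0, 2); (0, 1, 0))


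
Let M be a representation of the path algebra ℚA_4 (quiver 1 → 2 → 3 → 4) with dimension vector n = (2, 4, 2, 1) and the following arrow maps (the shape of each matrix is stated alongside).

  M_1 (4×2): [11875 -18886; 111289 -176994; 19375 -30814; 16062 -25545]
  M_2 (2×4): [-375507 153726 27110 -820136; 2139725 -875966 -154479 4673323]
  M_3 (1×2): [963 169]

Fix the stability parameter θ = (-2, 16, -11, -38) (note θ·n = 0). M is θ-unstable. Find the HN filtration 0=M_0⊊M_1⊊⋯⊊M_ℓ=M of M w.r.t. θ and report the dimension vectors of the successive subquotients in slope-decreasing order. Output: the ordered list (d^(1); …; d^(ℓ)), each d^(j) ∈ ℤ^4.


Barcode: M ≅ I[1,3], I[1,4], I[2,2]^2. HN layers by μ_θ (4 steps, strictly decreasing):
  μ^(1)=16; μ^(2)=5/2; μ^(3)=-2; μ^(4)=-35/4

((0, 2, 0, 0); (0, 1, 1, 0); (1, 0, 0, 0); (1, 1, 1, 1))


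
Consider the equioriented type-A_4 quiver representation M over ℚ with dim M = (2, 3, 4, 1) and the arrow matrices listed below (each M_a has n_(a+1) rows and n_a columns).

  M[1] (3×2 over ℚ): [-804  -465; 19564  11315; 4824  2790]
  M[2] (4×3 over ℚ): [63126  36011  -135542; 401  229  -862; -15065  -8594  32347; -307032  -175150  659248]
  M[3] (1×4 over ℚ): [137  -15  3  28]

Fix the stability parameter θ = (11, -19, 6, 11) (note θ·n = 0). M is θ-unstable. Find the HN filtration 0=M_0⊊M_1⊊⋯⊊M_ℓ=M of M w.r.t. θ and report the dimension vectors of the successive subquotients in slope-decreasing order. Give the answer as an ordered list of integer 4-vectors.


Via rank(M_{q-1}∘⋯∘M_p): M ≅ I[1,1], I[1,3], I[2,3], I[2,4], I[3,3].
μ_θ-semistable layers: μ^(1)=11; μ^(2)=6; μ^(3)=-4; μ^(4)=-19

((1, 0, 0, 1); (0, 0, 4, 0); (1, 1, 0, 0); (0, 2, 0, 0))


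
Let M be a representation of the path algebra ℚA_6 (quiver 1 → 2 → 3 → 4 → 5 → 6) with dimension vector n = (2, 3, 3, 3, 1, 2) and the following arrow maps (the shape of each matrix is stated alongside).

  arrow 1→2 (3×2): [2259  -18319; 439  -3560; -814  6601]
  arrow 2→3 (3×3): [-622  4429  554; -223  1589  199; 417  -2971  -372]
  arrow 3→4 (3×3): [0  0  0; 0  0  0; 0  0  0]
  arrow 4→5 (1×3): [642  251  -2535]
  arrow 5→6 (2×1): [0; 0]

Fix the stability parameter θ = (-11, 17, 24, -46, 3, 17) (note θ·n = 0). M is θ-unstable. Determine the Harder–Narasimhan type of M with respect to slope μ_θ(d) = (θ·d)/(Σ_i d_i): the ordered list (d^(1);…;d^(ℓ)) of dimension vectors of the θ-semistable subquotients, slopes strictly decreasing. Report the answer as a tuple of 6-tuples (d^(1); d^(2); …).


Via rank(M_{q-1}∘⋯∘M_p): M ≅ I[1,3]^2, I[2,3], I[4,4]^2, I[4,5], I[6,6]^2.
μ_θ-semistable layers: μ^(1)=24; μ^(2)=17; μ^(3)=3; μ^(4)=-11; μ^(5)=-46

((0, 0, 3, 0, 0, 0); (0, 3, 0, 0, 0, 2); (0, 0, 0, 0, 1, 0); (2, 0, 0, 0, 0, 0); (0, 0, 0, 3, 0, 0))


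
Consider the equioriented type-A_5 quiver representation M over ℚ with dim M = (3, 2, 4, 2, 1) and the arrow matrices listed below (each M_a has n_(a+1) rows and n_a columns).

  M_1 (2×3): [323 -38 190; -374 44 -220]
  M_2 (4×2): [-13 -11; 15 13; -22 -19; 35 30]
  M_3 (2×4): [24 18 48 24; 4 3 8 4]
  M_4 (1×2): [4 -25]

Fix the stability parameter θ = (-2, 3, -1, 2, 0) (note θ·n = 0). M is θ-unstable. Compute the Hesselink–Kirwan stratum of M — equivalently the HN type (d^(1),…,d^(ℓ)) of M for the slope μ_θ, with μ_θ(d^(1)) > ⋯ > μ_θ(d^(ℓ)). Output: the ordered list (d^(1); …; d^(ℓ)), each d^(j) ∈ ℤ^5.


Barcode: M ≅ I[1,1]^2, I[1,5], I[2,3], I[3,3]^2, I[4,4]. HN layers by μ_θ (4 steps, strictly decreasing):
  μ^(1)=2; μ^(2)=1; μ^(3)=-1; μ^(4)=-2

((0, 0, 0, 1, 0); (0, 2, 2, 1, 1); (0, 0, 2, 0, 0); (3, 0, 0, 0, 0))


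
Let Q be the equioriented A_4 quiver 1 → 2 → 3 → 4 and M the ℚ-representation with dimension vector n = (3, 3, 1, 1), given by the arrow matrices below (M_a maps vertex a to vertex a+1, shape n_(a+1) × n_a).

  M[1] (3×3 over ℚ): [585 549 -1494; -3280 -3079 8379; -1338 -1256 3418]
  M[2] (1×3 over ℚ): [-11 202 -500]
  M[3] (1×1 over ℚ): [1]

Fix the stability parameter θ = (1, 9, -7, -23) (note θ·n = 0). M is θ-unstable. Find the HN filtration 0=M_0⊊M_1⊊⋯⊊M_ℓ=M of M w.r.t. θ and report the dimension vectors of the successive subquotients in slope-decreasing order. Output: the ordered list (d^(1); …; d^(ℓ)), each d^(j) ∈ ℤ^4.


Interval decomposition of M: I[1,1], I[1,2], I[1,4], I[2,2].
HN type (ℓ=3): μ^(1)=9; μ^(2)=1; μ^(3)=-5

((0, 2, 0, 0); (2, 0, 0, 0); (1, 1, 1, 1))


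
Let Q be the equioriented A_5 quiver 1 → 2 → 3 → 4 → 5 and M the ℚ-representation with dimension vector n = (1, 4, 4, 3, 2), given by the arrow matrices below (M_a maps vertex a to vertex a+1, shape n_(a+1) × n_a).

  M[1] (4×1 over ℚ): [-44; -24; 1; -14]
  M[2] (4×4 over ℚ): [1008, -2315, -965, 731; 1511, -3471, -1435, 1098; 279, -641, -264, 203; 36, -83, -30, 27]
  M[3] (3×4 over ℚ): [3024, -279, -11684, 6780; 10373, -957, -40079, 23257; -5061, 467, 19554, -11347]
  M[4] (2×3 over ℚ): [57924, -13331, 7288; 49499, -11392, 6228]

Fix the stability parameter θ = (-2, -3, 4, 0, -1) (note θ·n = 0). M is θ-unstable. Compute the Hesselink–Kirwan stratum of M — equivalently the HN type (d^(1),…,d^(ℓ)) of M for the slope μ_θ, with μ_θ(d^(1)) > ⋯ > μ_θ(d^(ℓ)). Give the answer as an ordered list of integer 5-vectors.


Via rank(M_{q-1}∘⋯∘M_p): M ≅ I[1,5], I[2,3], I[2,4], I[2,5].
μ_θ-semistable layers: μ^(1)=4; μ^(2)=2; μ^(3)=1; μ^(4)=-5/2; μ^(5)=-3

((0, 0, 1, 0, 0); (0, 0, 1, 1, 0); (0, 0, 2, 2, 2); (1, 1, 0, 0, 0); (0, 3, 0, 0, 0))


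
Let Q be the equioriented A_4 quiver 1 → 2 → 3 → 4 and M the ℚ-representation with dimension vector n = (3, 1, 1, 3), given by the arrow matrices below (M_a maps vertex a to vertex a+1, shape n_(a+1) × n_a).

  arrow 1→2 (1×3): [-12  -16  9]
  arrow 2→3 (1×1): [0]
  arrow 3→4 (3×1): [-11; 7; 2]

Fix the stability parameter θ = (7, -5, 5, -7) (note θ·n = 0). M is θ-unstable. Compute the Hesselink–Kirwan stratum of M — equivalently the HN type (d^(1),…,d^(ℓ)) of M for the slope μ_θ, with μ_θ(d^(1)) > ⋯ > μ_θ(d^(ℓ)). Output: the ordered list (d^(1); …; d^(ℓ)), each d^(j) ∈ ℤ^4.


Interval decomposition of M: I[1,1]^2, I[1,2], I[3,4], I[4,4]^2.
HN type (ℓ=4): μ^(1)=7; μ^(2)=1; μ^(3)=-1; μ^(4)=-7

((2, 0, 0, 0); (1, 1, 0, 0); (0, 0, 1, 1); (0, 0, 0, 2))


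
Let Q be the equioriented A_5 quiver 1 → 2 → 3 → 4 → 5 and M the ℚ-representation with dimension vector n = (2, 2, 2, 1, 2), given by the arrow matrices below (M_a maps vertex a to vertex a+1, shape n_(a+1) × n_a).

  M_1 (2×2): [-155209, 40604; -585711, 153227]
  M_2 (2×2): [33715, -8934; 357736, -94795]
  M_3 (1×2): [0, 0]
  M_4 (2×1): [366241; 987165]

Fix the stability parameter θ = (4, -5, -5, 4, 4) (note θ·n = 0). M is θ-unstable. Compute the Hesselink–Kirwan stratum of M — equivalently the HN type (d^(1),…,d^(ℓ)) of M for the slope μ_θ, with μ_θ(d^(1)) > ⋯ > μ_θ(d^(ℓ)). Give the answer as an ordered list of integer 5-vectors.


Interval decomposition of M: I[1,3]^2, I[4,5], I[5,5].
HN type (ℓ=2): μ^(1)=4; μ^(2)=-2

((0, 0, 0, 1, 2); (2, 2, 2, 0, 0))


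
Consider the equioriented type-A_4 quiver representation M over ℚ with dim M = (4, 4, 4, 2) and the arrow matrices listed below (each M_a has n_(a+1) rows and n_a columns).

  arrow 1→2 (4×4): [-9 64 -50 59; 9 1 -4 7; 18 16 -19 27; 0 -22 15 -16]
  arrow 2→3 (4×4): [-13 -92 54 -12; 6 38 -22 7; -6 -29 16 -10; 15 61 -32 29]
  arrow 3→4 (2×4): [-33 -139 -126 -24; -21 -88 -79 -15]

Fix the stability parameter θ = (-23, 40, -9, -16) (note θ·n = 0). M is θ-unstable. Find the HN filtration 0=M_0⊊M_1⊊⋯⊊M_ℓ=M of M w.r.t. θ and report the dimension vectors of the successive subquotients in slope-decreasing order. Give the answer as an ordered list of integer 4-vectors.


Interval decomposition of M: I[1,2], I[1,3], I[1,4]^2, I[3,3].
HN type (ℓ=5): μ^(1)=40; μ^(2)=31/2; μ^(3)=5; μ^(4)=-9; μ^(5)=-23

((0, 1, 0, 0); (0, 1, 1, 0); (0, 2, 2, 2); (0, 0, 1, 0); (4, 0, 0, 0))


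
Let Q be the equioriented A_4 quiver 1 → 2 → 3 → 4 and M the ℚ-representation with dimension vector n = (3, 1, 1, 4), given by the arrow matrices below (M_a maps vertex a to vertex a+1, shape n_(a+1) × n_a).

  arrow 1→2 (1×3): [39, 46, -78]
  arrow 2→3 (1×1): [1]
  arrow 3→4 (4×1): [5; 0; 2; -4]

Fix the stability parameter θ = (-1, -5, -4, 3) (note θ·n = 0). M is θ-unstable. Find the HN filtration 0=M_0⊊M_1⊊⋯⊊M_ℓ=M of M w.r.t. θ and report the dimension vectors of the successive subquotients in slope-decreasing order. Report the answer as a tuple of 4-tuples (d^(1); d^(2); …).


Via rank(M_{q-1}∘⋯∘M_p): M ≅ I[1,1]^2, I[1,4], I[4,4]^3.
μ_θ-semistable layers: μ^(1)=3; μ^(2)=-1; μ^(3)=-10/3

((0, 0, 0, 4); (2, 0, 0, 0); (1, 1, 1, 0))


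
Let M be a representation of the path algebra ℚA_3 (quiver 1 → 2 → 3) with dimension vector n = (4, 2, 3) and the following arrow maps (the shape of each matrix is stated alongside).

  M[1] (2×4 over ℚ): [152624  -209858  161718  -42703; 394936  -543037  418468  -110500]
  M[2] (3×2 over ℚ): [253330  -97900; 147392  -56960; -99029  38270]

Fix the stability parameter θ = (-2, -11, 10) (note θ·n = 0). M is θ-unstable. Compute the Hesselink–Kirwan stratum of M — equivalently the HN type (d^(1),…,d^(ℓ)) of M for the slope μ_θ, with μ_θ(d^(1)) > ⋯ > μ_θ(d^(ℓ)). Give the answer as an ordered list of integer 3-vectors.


Barcode: M ≅ I[1,1]^2, I[1,2], I[1,3], I[3,3]^2. HN layers by μ_θ (3 steps, strictly decreasing):
  μ^(1)=10; μ^(2)=-2; μ^(3)=-13/2

((0, 0, 3); (2, 0, 0); (2, 2, 0))


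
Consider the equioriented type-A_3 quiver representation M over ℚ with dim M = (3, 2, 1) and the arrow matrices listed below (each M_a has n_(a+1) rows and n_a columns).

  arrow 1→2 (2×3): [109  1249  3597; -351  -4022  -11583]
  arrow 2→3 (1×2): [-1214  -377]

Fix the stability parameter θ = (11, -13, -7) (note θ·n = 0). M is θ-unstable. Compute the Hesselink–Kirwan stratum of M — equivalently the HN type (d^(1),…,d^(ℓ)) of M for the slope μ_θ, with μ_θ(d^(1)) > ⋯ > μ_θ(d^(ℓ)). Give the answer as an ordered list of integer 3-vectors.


Barcode: M ≅ I[1,1], I[1,2], I[1,3]. HN layers by μ_θ (3 steps, strictly decreasing):
  μ^(1)=11; μ^(2)=-1; μ^(3)=-3

((1, 0, 0); (1, 1, 0); (1, 1, 1))


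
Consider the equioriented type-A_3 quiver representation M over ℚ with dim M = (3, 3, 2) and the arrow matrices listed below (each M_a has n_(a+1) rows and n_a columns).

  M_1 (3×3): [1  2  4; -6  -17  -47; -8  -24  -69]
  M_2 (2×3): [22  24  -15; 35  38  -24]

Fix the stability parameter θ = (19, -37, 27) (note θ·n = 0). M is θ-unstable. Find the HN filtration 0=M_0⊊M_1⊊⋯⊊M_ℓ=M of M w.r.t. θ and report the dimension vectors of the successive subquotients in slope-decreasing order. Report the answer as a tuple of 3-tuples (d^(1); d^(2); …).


Barcode: M ≅ I[1,2], I[1,3]^2. HN layers by μ_θ (2 steps, strictly decreasing):
  μ^(1)=27; μ^(2)=-9

((0, 0, 2); (3, 3, 0))


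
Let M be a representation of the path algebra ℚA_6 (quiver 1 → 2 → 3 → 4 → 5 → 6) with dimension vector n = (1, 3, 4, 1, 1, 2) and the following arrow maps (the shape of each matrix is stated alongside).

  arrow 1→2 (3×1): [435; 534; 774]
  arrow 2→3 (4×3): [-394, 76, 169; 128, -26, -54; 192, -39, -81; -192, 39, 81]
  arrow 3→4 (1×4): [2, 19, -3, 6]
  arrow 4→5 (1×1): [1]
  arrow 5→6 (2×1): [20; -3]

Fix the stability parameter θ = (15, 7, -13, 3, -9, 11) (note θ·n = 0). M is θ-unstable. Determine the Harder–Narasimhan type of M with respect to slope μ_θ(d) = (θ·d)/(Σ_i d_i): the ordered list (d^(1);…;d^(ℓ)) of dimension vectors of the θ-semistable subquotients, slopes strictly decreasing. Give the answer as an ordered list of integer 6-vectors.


Via rank(M_{q-1}∘⋯∘M_p): M ≅ I[1,2], I[2,3], I[2,6], I[3,3]^2, I[6,6].
μ_θ-semistable layers: μ^(1)=11; μ^(2)=-3; μ^(3)=-13

((1, 1, 0, 0, 0, 2); (0, 2, 2, 1, 1, 0); (0, 0, 2, 0, 0, 0))


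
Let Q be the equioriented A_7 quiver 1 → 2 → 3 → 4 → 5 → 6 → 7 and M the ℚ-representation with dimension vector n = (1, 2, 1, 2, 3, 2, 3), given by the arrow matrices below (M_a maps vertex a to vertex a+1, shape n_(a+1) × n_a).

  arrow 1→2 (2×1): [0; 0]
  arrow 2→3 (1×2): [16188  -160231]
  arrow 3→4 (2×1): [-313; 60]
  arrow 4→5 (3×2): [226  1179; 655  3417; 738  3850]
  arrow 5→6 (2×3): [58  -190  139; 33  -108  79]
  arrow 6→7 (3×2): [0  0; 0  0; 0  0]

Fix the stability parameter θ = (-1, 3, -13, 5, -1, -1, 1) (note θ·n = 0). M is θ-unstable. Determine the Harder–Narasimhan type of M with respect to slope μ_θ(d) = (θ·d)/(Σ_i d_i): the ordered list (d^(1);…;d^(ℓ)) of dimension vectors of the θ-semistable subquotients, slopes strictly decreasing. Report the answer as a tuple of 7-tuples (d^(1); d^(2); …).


Interval decomposition of M: I[1,1], I[2,2], I[2,5], I[4,6], I[5,6], I[7,7]^3.
HN type (ℓ=5): μ^(1)=3; μ^(2)=2; μ^(3)=1; μ^(4)=-1; μ^(5)=-5

((0, 1, 0, 0, 0, 0, 0); (0, 0, 0, 1, 1, 0, 0); (0, 0, 0, 1, 1, 1, 3); (1, 0, 0, 0, 1, 1, 0); (0, 1, 1, 0, 0, 0, 0))
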